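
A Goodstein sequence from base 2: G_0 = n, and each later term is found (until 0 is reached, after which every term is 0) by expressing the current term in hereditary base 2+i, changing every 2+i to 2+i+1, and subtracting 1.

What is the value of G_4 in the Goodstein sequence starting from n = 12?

280019

12 —HB2→ 2^(2 + 1) + 2^2 —bump→ 3^(3 + 1) + 3^3 = 108 —(−1)→ 107
107 —HB3→ 3^(3 + 1) + 2·3^2 + 2·3 + 2 —bump→ 4^(4 + 1) + 2·4^2 + 2·4 + 2 = 1066 —(−1)→ 1065
1065 —HB4→ 4^(4 + 1) + 2·4^2 + 2·4 + 1 —bump→ 5^(5 + 1) + 2·5^2 + 2·5 + 1 = 15686 —(−1)→ 15685
15685 —HB5→ 5^(5 + 1) + 2·5^2 + 2·5 —bump→ 6^(6 + 1) + 2·6^2 + 2·6 = 280020 —(−1)→ 280019
280019 —HB6→ 6^(6 + 1) + 2·6^2 + 6 + 5 —bump→ 7^(7 + 1) + 2·7^2 + 7 + 5 = 5764911 —(−1)→ 5764910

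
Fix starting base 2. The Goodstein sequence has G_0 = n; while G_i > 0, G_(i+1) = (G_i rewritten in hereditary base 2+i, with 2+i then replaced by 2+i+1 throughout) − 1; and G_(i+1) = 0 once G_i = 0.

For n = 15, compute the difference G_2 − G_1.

1172

(0) 15|_2 = 2^(2 + 1) + 2^2 + 2 + 1 ↦ 3^(3 + 1) + 3^3 + 3 + 1|_3 = 112 ⇒ 111
(1) 111|_3 = 3^(3 + 1) + 3^3 + 3 ↦ 4^(4 + 1) + 4^4 + 4|_4 = 1284 ⇒ 1283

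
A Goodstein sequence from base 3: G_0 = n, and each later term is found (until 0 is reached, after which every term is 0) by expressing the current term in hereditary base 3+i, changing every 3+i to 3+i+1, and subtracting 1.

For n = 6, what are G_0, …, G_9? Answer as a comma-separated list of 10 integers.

G_0 = 6. HB_3(6) = 2·3. Bump = 8. G_1 = 7.
G_1 = 7. HB_4(7) = 4 + 3. Bump = 8. G_2 = 7.
G_2 = 7. HB_5(7) = 5 + 2. Bump = 8. G_3 = 7.
G_3 = 7. HB_6(7) = 6 + 1. Bump = 8. G_4 = 7.
G_4 = 7. HB_7(7) = 7. Bump = 8. G_5 = 7.
G_5 = 7. HB_8(7) = 7. Bump = 7. G_6 = 6.
G_6 = 6. HB_9(6) = 6. Bump = 6. G_7 = 5.
G_7 = 5. HB_10(5) = 5. Bump = 5. G_8 = 4.
G_8 = 4. HB_11(4) = 4. Bump = 4. G_9 = 3.

6, 7, 7, 7, 7, 7, 6, 5, 4, 3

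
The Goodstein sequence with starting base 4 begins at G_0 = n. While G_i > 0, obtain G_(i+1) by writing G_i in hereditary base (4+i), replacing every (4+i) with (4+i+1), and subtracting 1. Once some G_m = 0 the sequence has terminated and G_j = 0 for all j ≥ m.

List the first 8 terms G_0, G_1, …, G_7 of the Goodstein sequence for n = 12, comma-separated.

step 0: 12 = 3·4; sub 5 for 4: 3·5; = 15; G_1 = 15−1 = 14
step 1: 14 = 2·5 + 4; sub 6 for 5: 2·6 + 4; = 16; G_2 = 16−1 = 15
step 2: 15 = 2·6 + 3; sub 7 for 6: 2·7 + 3; = 17; G_3 = 17−1 = 16
step 3: 16 = 2·7 + 2; sub 8 for 7: 2·8 + 2; = 18; G_4 = 18−1 = 17
step 4: 17 = 2·8 + 1; sub 9 for 8: 2·9 + 1; = 19; G_5 = 19−1 = 18
step 5: 18 = 2·9; sub 10 for 9: 2·10; = 20; G_6 = 20−1 = 19
step 6: 19 = 10 + 9; sub 11 for 10: 11 + 9; = 20; G_7 = 20−1 = 19

12, 14, 15, 16, 17, 18, 19, 19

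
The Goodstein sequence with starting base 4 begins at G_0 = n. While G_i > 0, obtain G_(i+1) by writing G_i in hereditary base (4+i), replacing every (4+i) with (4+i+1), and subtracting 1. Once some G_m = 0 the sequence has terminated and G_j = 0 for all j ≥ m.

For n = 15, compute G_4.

G_0=15  [base 4] 3·4 + 3  →[4↦5]→  3·5 + 3 = 18  −1 ⇒ G_1=17
G_1=17  [base 5] 3·5 + 2  →[5↦6]→  3·6 + 2 = 20  −1 ⇒ G_2=19
G_2=19  [base 6] 3·6 + 1  →[6↦7]→  3·7 + 1 = 22  −1 ⇒ G_3=21
G_3=21  [base 7] 3·7  →[7↦8]→  3·8 = 24  −1 ⇒ G_4=23

23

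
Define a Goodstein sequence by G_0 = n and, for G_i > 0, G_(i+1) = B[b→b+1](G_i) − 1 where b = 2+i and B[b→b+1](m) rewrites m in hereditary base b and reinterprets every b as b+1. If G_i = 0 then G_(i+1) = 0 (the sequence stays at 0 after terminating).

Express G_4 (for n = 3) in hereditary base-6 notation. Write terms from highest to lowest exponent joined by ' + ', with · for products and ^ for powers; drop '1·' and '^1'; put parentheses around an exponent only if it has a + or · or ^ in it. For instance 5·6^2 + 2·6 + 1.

1

i=0: 3 = 2 + 1 (b=2); 2→3: 3 + 1 = 4; 4−1 = 3
i=1: 3 = 3 (b=3); 3→4: 4 = 4; 4−1 = 3
i=2: 3 = 3 (b=4); 4→5: 3 = 3; 3−1 = 2
i=3: 2 = 2 (b=5); 5→6: 2 = 2; 2−1 = 1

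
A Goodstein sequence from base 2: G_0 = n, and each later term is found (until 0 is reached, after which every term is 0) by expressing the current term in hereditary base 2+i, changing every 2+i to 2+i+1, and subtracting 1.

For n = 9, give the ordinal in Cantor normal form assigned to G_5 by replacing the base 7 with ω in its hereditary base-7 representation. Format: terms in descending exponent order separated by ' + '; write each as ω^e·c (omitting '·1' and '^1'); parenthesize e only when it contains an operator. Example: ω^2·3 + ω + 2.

ω^ω·3 + ω^3·3 + ω^2·3 + ω·3

[0] 9 ≡ 2^(2 + 1) + 1 (base 2). Lift 3: 82. −1: 81.
[1] 81 ≡ 3^(3 + 1) (base 3). Lift 4: 1024. −1: 1023.
[2] 1023 ≡ 3·4^4 + 3·4^3 + 3·4^2 + 3·4 + 3 (base 4). Lift 5: 9843. −1: 9842.
[3] 9842 ≡ 3·5^5 + 3·5^3 + 3·5^2 + 3·5 + 2 (base 5). Lift 6: 140744. −1: 140743.
[4] 140743 ≡ 3·6^6 + 3·6^3 + 3·6^2 + 3·6 + 1 (base 6). Lift 7: 2471827. −1: 2471826.
[5] 2471826 ≡ 3·7^7 + 3·7^3 + 3·7^2 + 3·7 (base 7). Lift 8: 50333400. −1: 50333399.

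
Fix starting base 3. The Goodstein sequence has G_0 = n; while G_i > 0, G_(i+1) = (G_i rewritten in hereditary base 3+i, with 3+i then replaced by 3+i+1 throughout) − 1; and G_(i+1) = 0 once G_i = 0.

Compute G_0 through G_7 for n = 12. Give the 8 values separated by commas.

12, 19, 27, 37, 49, 63, 69, 75

12 —HB3→ 3^2 + 3 —bump→ 4^2 + 4 = 20 —(−1)→ 19
19 —HB4→ 4^2 + 3 —bump→ 5^2 + 3 = 28 —(−1)→ 27
27 —HB5→ 5^2 + 2 —bump→ 6^2 + 2 = 38 —(−1)→ 37
37 —HB6→ 6^2 + 1 —bump→ 7^2 + 1 = 50 —(−1)→ 49
49 —HB7→ 7^2 —bump→ 8^2 = 64 —(−1)→ 63
63 —HB8→ 7·8 + 7 —bump→ 7·9 + 7 = 70 —(−1)→ 69
69 —HB9→ 7·9 + 6 —bump→ 7·10 + 6 = 76 —(−1)→ 75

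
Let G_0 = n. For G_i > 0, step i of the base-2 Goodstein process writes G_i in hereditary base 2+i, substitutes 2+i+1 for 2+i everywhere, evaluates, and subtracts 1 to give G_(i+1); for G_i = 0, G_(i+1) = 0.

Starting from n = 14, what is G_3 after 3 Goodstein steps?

18750

14 —HB2→ 2^(2 + 1) + 2^2 + 2 —bump→ 3^(3 + 1) + 3^3 + 3 = 111 —(−1)→ 110
110 —HB3→ 3^(3 + 1) + 3^3 + 2 —bump→ 4^(4 + 1) + 4^4 + 2 = 1282 —(−1)→ 1281
1281 —HB4→ 4^(4 + 1) + 4^4 + 1 —bump→ 5^(5 + 1) + 5^5 + 1 = 18751 —(−1)→ 18750
18750 —HB5→ 5^(5 + 1) + 5^5 —bump→ 6^(6 + 1) + 6^6 = 326592 —(−1)→ 326591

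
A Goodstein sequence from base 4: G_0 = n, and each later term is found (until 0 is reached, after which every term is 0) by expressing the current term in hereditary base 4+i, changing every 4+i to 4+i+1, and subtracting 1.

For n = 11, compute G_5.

(0) 11|_4 = 2·4 + 3 ↦ 2·5 + 3|_5 = 13 ⇒ 12
(1) 12|_5 = 2·5 + 2 ↦ 2·6 + 2|_6 = 14 ⇒ 13
(2) 13|_6 = 2·6 + 1 ↦ 2·7 + 1|_7 = 15 ⇒ 14
(3) 14|_7 = 2·7 ↦ 2·8|_8 = 16 ⇒ 15
(4) 15|_8 = 8 + 7 ↦ 9 + 7|_9 = 16 ⇒ 15

15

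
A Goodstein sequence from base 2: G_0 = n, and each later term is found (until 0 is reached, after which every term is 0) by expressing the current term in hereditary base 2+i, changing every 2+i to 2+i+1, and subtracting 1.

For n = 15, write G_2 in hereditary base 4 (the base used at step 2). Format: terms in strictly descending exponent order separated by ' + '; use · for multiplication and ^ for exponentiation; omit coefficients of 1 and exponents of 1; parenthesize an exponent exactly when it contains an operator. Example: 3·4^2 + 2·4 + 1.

G_0 = 15. HB_2(15) = 2^(2 + 1) + 2^2 + 2 + 1. Bump = 112. G_1 = 111.
G_1 = 111. HB_3(111) = 3^(3 + 1) + 3^3 + 3. Bump = 1284. G_2 = 1283.
G_2 = 1283. HB_4(1283) = 4^(4 + 1) + 4^4 + 3. Bump = 18753. G_3 = 18752.

4^(4 + 1) + 4^4 + 3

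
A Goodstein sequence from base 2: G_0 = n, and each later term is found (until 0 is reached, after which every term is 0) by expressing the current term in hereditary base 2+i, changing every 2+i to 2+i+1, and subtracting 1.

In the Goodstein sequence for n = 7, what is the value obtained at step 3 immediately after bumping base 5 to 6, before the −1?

46658

step 0: 7 = 2^2 + 2 + 1; sub 3 for 2: 3^3 + 3 + 1; = 31; G_1 = 31−1 = 30
step 1: 30 = 3^3 + 3; sub 4 for 3: 4^4 + 4; = 260; G_2 = 260−1 = 259
step 2: 259 = 4^4 + 3; sub 5 for 4: 5^5 + 3; = 3128; G_3 = 3128−1 = 3127
step 3: 3127 = 5^5 + 2; sub 6 for 5: 6^6 + 2; = 46658; G_4 = 46658−1 = 46657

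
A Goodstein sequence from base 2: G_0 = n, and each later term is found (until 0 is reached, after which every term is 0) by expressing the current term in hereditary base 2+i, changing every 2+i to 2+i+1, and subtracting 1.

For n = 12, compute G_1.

107

G_0 = 12. HB_2(12) = 2^(2 + 1) + 2^2. Bump = 108. G_1 = 107.
G_1 = 107. HB_3(107) = 3^(3 + 1) + 2·3^2 + 2·3 + 2. Bump = 1066. G_2 = 1065.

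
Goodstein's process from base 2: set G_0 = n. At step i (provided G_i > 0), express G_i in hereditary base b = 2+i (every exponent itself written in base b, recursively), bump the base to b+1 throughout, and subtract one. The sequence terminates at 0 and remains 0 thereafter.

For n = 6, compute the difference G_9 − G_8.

G_0=6  [base 2] 2^2 + 2  →[2↦3]→  3^3 + 3 = 30  −1 ⇒ G_1=29
G_1=29  [base 3] 3^3 + 2  →[3↦4]→  4^4 + 2 = 258  −1 ⇒ G_2=257
G_2=257  [base 4] 4^4 + 1  →[4↦5]→  5^5 + 1 = 3126  −1 ⇒ G_3=3125
G_3=3125  [base 5] 5^5  →[5↦6]→  6^6 = 46656  −1 ⇒ G_4=46655
G_4=46655  [base 6] 5·6^5 + 5·6^4 + 5·6^3 + 5·6^2 + 5·6 + 5  →[6↦7]→  5·7^5 + 5·7^4 + 5·7^3 + 5·7^2 + 5·7 + 5 = 98040  −1 ⇒ G_5=98039
G_5=98039  [base 7] 5·7^5 + 5·7^4 + 5·7^3 + 5·7^2 + 5·7 + 4  →[7↦8]→  5·8^5 + 5·8^4 + 5·8^3 + 5·8^2 + 5·8 + 4 = 187244  −1 ⇒ G_6=187243
G_6=187243  [base 8] 5·8^5 + 5·8^4 + 5·8^3 + 5·8^2 + 5·8 + 3  →[8↦9]→  5·9^5 + 5·9^4 + 5·9^3 + 5·9^2 + 5·9 + 3 = 332148  −1 ⇒ G_7=332147
G_7=332147  [base 9] 5·9^5 + 5·9^4 + 5·9^3 + 5·9^2 + 5·9 + 2  →[9↦10]→  5·10^5 + 5·10^4 + 5·10^3 + 5·10^2 + 5·10 + 2 = 555552  −1 ⇒ G_8=555551
G_8=555551  [base 10] 5·10^5 + 5·10^4 + 5·10^3 + 5·10^2 + 5·10 + 1  →[10↦11]→  5·11^5 + 5·11^4 + 5·11^3 + 5·11^2 + 5·11 + 1 = 885776  −1 ⇒ G_9=885775

330224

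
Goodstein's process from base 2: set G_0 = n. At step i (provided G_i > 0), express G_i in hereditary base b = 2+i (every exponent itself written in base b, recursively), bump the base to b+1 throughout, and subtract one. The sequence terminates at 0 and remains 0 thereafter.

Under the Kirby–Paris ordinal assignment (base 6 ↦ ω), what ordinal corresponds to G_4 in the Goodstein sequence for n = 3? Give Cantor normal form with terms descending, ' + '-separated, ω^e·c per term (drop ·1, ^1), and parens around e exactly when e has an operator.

1

G_0 = 3. HB_2(3) = 2 + 1. Bump = 4. G_1 = 3.
G_1 = 3. HB_3(3) = 3. Bump = 4. G_2 = 3.
G_2 = 3. HB_4(3) = 3. Bump = 3. G_3 = 2.
G_3 = 2. HB_5(2) = 2. Bump = 2. G_4 = 1.
G_4 = 1. HB_6(1) = 1. Bump = 1. G_5 = 0.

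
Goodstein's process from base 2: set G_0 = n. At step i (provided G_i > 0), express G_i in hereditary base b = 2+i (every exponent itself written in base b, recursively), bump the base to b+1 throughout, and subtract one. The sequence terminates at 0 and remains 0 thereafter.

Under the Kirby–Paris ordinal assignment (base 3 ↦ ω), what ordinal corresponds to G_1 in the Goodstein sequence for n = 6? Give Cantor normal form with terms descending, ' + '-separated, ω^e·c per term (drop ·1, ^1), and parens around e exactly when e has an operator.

ω^ω + 2

6 —HB2→ 2^2 + 2 —bump→ 3^3 + 3 = 30 —(−1)→ 29
29 —HB3→ 3^3 + 2 —bump→ 4^4 + 2 = 258 —(−1)→ 257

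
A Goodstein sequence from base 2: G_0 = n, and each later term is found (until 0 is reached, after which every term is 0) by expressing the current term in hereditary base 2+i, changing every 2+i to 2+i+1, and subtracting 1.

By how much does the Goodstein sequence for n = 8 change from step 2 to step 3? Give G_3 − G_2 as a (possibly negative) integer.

step 0: 8 = 2^(2 + 1); sub 3 for 2: 3^(3 + 1); = 81; G_1 = 81−1 = 80
step 1: 80 = 2·3^3 + 2·3^2 + 2·3 + 2; sub 4 for 3: 2·4^4 + 2·4^2 + 2·4 + 2; = 554; G_2 = 554−1 = 553
step 2: 553 = 2·4^4 + 2·4^2 + 2·4 + 1; sub 5 for 4: 2·5^5 + 2·5^2 + 2·5 + 1; = 6311; G_3 = 6311−1 = 6310

5757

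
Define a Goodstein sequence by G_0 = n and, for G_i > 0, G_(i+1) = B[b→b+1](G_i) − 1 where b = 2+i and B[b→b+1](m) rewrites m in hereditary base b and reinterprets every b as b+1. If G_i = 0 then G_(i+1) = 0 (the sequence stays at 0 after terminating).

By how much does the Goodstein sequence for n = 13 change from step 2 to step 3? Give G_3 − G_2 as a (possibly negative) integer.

14813

(0) 13|_2 = 2^(2 + 1) + 2^2 + 1 ↦ 3^(3 + 1) + 3^3 + 1|_3 = 109 ⇒ 108
(1) 108|_3 = 3^(3 + 1) + 3^3 ↦ 4^(4 + 1) + 4^4|_4 = 1280 ⇒ 1279
(2) 1279|_4 = 4^(4 + 1) + 3·4^3 + 3·4^2 + 3·4 + 3 ↦ 5^(5 + 1) + 3·5^3 + 3·5^2 + 3·5 + 3|_5 = 16093 ⇒ 16092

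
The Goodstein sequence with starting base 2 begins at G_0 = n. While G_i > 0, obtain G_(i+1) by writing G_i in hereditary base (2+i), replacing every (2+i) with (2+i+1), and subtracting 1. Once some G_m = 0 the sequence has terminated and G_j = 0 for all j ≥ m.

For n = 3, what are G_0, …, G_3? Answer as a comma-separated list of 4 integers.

3, 3, 3, 2

G_0 = 3. HB_2(3) = 2 + 1. Bump = 4. G_1 = 3.
G_1 = 3. HB_3(3) = 3. Bump = 4. G_2 = 3.
G_2 = 3. HB_4(3) = 3. Bump = 3. G_3 = 2.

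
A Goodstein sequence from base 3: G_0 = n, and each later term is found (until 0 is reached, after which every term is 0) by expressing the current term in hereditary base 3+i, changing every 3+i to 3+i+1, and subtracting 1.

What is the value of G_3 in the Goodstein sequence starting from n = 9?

9 —HB3→ 3^2 —bump→ 4^2 = 16 —(−1)→ 15
15 —HB4→ 3·4 + 3 —bump→ 3·5 + 3 = 18 —(−1)→ 17
17 —HB5→ 3·5 + 2 —bump→ 3·6 + 2 = 20 —(−1)→ 19
19 —HB6→ 3·6 + 1 —bump→ 3·7 + 1 = 22 —(−1)→ 21

19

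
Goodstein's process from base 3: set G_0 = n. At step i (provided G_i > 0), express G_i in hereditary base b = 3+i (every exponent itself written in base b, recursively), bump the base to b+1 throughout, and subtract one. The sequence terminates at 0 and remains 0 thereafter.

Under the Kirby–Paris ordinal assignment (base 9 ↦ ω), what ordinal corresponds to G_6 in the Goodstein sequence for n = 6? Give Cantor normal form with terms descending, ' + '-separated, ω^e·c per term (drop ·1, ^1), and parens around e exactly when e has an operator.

i=0: 6 = 2·3 (b=3); 3→4: 2·4 = 8; 8−1 = 7
i=1: 7 = 4 + 3 (b=4); 4→5: 5 + 3 = 8; 8−1 = 7
i=2: 7 = 5 + 2 (b=5); 5→6: 6 + 2 = 8; 8−1 = 7
i=3: 7 = 6 + 1 (b=6); 6→7: 7 + 1 = 8; 8−1 = 7
i=4: 7 = 7 (b=7); 7→8: 8 = 8; 8−1 = 7
i=5: 7 = 7 (b=8); 8→9: 7 = 7; 7−1 = 6
i=6: 6 = 6 (b=9); 9→10: 6 = 6; 6−1 = 5

6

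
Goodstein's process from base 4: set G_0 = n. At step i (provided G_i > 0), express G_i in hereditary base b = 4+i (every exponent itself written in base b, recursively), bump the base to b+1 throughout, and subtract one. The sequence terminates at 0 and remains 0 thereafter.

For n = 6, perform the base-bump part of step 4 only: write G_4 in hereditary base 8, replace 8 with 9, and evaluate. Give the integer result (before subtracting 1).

(0) 6|_4 = 4 + 2 ↦ 5 + 2|_5 = 7 ⇒ 6
(1) 6|_5 = 5 + 1 ↦ 6 + 1|_6 = 7 ⇒ 6
(2) 6|_6 = 6 ↦ 7|_7 = 7 ⇒ 6
(3) 6|_7 = 6 ↦ 6|_8 = 6 ⇒ 5
(4) 5|_8 = 5 ↦ 5|_9 = 5 ⇒ 4

5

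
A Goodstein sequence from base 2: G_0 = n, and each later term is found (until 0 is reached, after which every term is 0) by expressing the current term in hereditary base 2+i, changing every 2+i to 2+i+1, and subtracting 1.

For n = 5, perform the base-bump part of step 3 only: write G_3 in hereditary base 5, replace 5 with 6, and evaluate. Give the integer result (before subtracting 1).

G_0=5  [base 2] 2^2 + 1  →[2↦3]→  3^3 + 1 = 28  −1 ⇒ G_1=27
G_1=27  [base 3] 3^3  →[3↦4]→  4^4 = 256  −1 ⇒ G_2=255
G_2=255  [base 4] 3·4^3 + 3·4^2 + 3·4 + 3  →[4↦5]→  3·5^3 + 3·5^2 + 3·5 + 3 = 468  −1 ⇒ G_3=467

776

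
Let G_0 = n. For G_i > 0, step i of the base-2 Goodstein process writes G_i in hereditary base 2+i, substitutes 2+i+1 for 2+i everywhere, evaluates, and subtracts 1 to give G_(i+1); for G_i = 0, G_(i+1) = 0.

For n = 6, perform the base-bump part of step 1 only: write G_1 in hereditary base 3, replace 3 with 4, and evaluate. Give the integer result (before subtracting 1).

258

(0) 6|_2 = 2^2 + 2 ↦ 3^3 + 3|_3 = 30 ⇒ 29
(1) 29|_3 = 3^3 + 2 ↦ 4^4 + 2|_4 = 258 ⇒ 257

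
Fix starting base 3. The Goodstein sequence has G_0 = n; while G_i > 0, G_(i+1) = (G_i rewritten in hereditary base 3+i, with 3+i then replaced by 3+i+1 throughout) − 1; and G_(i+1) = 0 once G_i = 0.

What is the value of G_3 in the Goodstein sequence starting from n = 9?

i=0: 9 = 3^2 (b=3); 3→4: 4^2 = 16; 16−1 = 15
i=1: 15 = 3·4 + 3 (b=4); 4→5: 3·5 + 3 = 18; 18−1 = 17
i=2: 17 = 3·5 + 2 (b=5); 5→6: 3·6 + 2 = 20; 20−1 = 19
i=3: 19 = 3·6 + 1 (b=6); 6→7: 3·7 + 1 = 22; 22−1 = 21

19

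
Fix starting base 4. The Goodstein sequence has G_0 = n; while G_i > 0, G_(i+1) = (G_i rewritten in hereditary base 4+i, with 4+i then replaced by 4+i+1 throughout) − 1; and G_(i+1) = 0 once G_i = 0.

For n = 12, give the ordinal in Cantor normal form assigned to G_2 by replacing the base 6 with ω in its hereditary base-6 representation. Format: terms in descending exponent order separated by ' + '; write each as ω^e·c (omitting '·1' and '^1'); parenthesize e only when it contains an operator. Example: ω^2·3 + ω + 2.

ω·2 + 3

G_0 = 12. HB_4(12) = 3·4. Bump = 15. G_1 = 14.
G_1 = 14. HB_5(14) = 2·5 + 4. Bump = 16. G_2 = 15.
G_2 = 15. HB_6(15) = 2·6 + 3. Bump = 17. G_3 = 16.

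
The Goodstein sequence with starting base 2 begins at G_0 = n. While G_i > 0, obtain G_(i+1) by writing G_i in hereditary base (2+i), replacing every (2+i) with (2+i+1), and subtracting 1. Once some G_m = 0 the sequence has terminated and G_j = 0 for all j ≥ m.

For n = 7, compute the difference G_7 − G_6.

20888664

G_0 = 7. HB_2(7) = 2^2 + 2 + 1. Bump = 31. G_1 = 30.
G_1 = 30. HB_3(30) = 3^3 + 3. Bump = 260. G_2 = 259.
G_2 = 259. HB_4(259) = 4^4 + 3. Bump = 3128. G_3 = 3127.
G_3 = 3127. HB_5(3127) = 5^5 + 2. Bump = 46658. G_4 = 46657.
G_4 = 46657. HB_6(46657) = 6^6 + 1. Bump = 823544. G_5 = 823543.
G_5 = 823543. HB_7(823543) = 7^7. Bump = 16777216. G_6 = 16777215.
G_6 = 16777215. HB_8(16777215) = 7·8^7 + 7·8^6 + 7·8^5 + 7·8^4 + 7·8^3 + 7·8^2 + 7·8 + 7. Bump = 37665880. G_7 = 37665879.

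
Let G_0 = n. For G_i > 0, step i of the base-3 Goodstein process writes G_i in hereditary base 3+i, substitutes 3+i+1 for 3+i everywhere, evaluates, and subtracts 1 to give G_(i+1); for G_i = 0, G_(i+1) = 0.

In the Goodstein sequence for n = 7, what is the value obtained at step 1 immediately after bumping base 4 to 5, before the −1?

10

i=0: 7 = 2·3 + 1 (b=3); 3→4: 2·4 + 1 = 9; 9−1 = 8
i=1: 8 = 2·4 (b=4); 4→5: 2·5 = 10; 10−1 = 9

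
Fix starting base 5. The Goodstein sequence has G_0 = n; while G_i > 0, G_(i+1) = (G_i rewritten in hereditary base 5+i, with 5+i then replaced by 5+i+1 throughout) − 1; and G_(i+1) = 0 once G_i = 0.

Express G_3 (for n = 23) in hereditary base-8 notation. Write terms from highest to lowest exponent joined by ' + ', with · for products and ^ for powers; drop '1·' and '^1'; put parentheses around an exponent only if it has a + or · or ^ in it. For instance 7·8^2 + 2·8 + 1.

G_0=23  [base 5] 4·5 + 3  →[5↦6]→  4·6 + 3 = 27  −1 ⇒ G_1=26
G_1=26  [base 6] 4·6 + 2  →[6↦7]→  4·7 + 2 = 30  −1 ⇒ G_2=29
G_2=29  [base 7] 4·7 + 1  →[7↦8]→  4·8 + 1 = 33  −1 ⇒ G_3=32
G_3=32  [base 8] 4·8  →[8↦9]→  4·9 = 36  −1 ⇒ G_4=35

4·8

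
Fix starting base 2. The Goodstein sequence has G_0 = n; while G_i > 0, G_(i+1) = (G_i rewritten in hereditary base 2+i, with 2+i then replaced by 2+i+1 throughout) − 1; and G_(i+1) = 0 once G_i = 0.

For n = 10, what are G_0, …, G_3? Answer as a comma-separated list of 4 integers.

base 2: 10 = 2^(2 + 1) + 2; at 3: 3^(3 + 1) + 3 = 84; next = 83
base 3: 83 = 3^(3 + 1) + 2; at 4: 4^(4 + 1) + 2 = 1026; next = 1025
base 4: 1025 = 4^(4 + 1) + 1; at 5: 5^(5 + 1) + 1 = 15626; next = 15625

10, 83, 1025, 15625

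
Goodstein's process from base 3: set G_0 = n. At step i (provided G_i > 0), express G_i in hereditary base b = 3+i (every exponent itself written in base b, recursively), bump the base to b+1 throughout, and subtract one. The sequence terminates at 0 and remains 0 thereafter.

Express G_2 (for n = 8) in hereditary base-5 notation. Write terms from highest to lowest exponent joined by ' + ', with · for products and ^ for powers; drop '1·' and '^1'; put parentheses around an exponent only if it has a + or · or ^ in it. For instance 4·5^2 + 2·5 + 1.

i=0: 8 = 2·3 + 2 (b=3); 3→4: 2·4 + 2 = 10; 10−1 = 9
i=1: 9 = 2·4 + 1 (b=4); 4→5: 2·5 + 1 = 11; 11−1 = 10
i=2: 10 = 2·5 (b=5); 5→6: 2·6 = 12; 12−1 = 11

2·5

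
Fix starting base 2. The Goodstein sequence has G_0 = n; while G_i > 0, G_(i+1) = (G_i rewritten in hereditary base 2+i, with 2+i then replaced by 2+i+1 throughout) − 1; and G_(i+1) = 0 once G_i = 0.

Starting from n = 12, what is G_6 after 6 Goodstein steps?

134217867

[0] 12 ≡ 2^(2 + 1) + 2^2 (base 2). Lift 3: 108. −1: 107.
[1] 107 ≡ 3^(3 + 1) + 2·3^2 + 2·3 + 2 (base 3). Lift 4: 1066. −1: 1065.
[2] 1065 ≡ 4^(4 + 1) + 2·4^2 + 2·4 + 1 (base 4). Lift 5: 15686. −1: 15685.
[3] 15685 ≡ 5^(5 + 1) + 2·5^2 + 2·5 (base 5). Lift 6: 280020. −1: 280019.
[4] 280019 ≡ 6^(6 + 1) + 2·6^2 + 6 + 5 (base 6). Lift 7: 5764911. −1: 5764910.
[5] 5764910 ≡ 7^(7 + 1) + 2·7^2 + 7 + 4 (base 7). Lift 8: 134217868. −1: 134217867.
[6] 134217867 ≡ 8^(8 + 1) + 2·8^2 + 8 + 3 (base 8). Lift 9: 3486784575. −1: 3486784574.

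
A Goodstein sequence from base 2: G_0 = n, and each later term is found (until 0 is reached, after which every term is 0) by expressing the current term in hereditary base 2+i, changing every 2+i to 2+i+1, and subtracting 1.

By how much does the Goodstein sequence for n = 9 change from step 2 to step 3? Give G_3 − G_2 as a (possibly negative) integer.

8819

G_0 = 9. HB_2(9) = 2^(2 + 1) + 1. Bump = 82. G_1 = 81.
G_1 = 81. HB_3(81) = 3^(3 + 1). Bump = 1024. G_2 = 1023.
G_2 = 1023. HB_4(1023) = 3·4^4 + 3·4^3 + 3·4^2 + 3·4 + 3. Bump = 9843. G_3 = 9842.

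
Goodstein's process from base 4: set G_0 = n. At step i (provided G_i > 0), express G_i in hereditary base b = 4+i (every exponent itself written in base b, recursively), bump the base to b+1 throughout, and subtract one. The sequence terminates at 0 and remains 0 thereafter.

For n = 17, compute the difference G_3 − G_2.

4

(0) 17|_4 = 4^2 + 1 ↦ 5^2 + 1|_5 = 26 ⇒ 25
(1) 25|_5 = 5^2 ↦ 6^2|_6 = 36 ⇒ 35
(2) 35|_6 = 5·6 + 5 ↦ 5·7 + 5|_7 = 40 ⇒ 39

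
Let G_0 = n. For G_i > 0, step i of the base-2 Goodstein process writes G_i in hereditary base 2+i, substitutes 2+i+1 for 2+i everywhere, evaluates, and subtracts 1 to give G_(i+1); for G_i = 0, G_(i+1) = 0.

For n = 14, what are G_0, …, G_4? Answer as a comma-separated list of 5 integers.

(0) 14|_2 = 2^(2 + 1) + 2^2 + 2 ↦ 3^(3 + 1) + 3^3 + 3|_3 = 111 ⇒ 110
(1) 110|_3 = 3^(3 + 1) + 3^3 + 2 ↦ 4^(4 + 1) + 4^4 + 2|_4 = 1282 ⇒ 1281
(2) 1281|_4 = 4^(4 + 1) + 4^4 + 1 ↦ 5^(5 + 1) + 5^5 + 1|_5 = 18751 ⇒ 18750
(3) 18750|_5 = 5^(5 + 1) + 5^5 ↦ 6^(6 + 1) + 6^6|_6 = 326592 ⇒ 326591

14, 110, 1281, 18750, 326591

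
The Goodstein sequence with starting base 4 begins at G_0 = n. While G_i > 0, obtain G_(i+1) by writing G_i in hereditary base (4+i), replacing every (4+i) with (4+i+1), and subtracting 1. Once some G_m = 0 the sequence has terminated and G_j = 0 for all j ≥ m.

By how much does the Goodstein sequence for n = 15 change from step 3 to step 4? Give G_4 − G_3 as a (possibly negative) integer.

G_0 = 15. HB_4(15) = 3·4 + 3. Bump = 18. G_1 = 17.
G_1 = 17. HB_5(17) = 3·5 + 2. Bump = 20. G_2 = 19.
G_2 = 19. HB_6(19) = 3·6 + 1. Bump = 22. G_3 = 21.
G_3 = 21. HB_7(21) = 3·7. Bump = 24. G_4 = 23.

2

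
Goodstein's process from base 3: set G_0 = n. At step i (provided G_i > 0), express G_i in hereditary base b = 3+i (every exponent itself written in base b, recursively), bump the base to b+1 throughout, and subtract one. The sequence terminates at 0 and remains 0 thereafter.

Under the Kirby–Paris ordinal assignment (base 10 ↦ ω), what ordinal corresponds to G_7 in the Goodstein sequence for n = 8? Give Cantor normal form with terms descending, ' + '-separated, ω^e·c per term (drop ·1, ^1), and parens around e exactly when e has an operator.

i=0: 8 = 2·3 + 2 (b=3); 3→4: 2·4 + 2 = 10; 10−1 = 9
i=1: 9 = 2·4 + 1 (b=4); 4→5: 2·5 + 1 = 11; 11−1 = 10
i=2: 10 = 2·5 (b=5); 5→6: 2·6 = 12; 12−1 = 11
i=3: 11 = 6 + 5 (b=6); 6→7: 7 + 5 = 12; 12−1 = 11
i=4: 11 = 7 + 4 (b=7); 7→8: 8 + 4 = 12; 12−1 = 11
i=5: 11 = 8 + 3 (b=8); 8→9: 9 + 3 = 12; 12−1 = 11
i=6: 11 = 9 + 2 (b=9); 9→10: 10 + 2 = 12; 12−1 = 11

ω + 1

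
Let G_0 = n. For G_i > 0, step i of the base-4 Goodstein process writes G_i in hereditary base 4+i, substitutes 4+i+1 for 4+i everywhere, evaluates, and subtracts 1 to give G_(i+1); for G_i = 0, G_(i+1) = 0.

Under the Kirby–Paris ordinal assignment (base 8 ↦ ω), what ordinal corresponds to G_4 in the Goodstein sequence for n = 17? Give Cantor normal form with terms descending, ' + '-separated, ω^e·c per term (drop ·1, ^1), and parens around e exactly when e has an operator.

ω·5 + 3

G_0=17  [base 4] 4^2 + 1  →[4↦5]→  5^2 + 1 = 26  −1 ⇒ G_1=25
G_1=25  [base 5] 5^2  →[5↦6]→  6^2 = 36  −1 ⇒ G_2=35
G_2=35  [base 6] 5·6 + 5  →[6↦7]→  5·7 + 5 = 40  −1 ⇒ G_3=39
G_3=39  [base 7] 5·7 + 4  →[7↦8]→  5·8 + 4 = 44  −1 ⇒ G_4=43
G_4=43  [base 8] 5·8 + 3  →[8↦9]→  5·9 + 3 = 48  −1 ⇒ G_5=47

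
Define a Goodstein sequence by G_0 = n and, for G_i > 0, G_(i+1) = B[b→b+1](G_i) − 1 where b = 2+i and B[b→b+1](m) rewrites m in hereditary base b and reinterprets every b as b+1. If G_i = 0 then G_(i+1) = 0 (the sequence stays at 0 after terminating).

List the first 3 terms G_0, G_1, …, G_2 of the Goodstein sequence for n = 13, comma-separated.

13, 108, 1279

[0] 13 ≡ 2^(2 + 1) + 2^2 + 1 (base 2). Lift 3: 109. −1: 108.
[1] 108 ≡ 3^(3 + 1) + 3^3 (base 3). Lift 4: 1280. −1: 1279.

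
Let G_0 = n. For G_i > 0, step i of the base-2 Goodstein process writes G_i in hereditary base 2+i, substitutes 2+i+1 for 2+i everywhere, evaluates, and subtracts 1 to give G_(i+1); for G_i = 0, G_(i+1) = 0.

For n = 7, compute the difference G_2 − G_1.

229

base 2: 7 = 2^2 + 2 + 1; at 3: 3^3 + 3 + 1 = 31; next = 30
base 3: 30 = 3^3 + 3; at 4: 4^4 + 4 = 260; next = 259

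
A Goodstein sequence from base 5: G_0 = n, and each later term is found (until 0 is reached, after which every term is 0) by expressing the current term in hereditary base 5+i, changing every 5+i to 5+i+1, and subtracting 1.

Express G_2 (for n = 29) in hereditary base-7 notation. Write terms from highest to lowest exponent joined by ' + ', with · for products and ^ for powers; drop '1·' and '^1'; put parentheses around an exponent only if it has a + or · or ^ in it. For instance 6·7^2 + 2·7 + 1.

7^2 + 2

29 —HB5→ 5^2 + 4 —bump→ 6^2 + 4 = 40 —(−1)→ 39
39 —HB6→ 6^2 + 3 —bump→ 7^2 + 3 = 52 —(−1)→ 51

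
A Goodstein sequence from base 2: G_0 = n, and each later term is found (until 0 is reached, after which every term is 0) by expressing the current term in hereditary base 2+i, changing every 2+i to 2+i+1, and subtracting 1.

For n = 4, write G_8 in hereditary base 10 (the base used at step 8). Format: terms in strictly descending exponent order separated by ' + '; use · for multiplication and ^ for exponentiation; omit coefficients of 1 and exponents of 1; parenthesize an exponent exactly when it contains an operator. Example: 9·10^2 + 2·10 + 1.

4 —HB2→ 2^2 —bump→ 3^3 = 27 —(−1)→ 26
26 —HB3→ 2·3^2 + 2·3 + 2 —bump→ 2·4^2 + 2·4 + 2 = 42 —(−1)→ 41
41 —HB4→ 2·4^2 + 2·4 + 1 —bump→ 2·5^2 + 2·5 + 1 = 61 —(−1)→ 60
60 —HB5→ 2·5^2 + 2·5 —bump→ 2·6^2 + 2·6 = 84 —(−1)→ 83
83 —HB6→ 2·6^2 + 6 + 5 —bump→ 2·7^2 + 7 + 5 = 110 —(−1)→ 109
109 —HB7→ 2·7^2 + 7 + 4 —bump→ 2·8^2 + 8 + 4 = 140 —(−1)→ 139
139 —HB8→ 2·8^2 + 8 + 3 —bump→ 2·9^2 + 9 + 3 = 174 —(−1)→ 173
173 —HB9→ 2·9^2 + 9 + 2 —bump→ 2·10^2 + 10 + 2 = 212 —(−1)→ 211

2·10^2 + 10 + 1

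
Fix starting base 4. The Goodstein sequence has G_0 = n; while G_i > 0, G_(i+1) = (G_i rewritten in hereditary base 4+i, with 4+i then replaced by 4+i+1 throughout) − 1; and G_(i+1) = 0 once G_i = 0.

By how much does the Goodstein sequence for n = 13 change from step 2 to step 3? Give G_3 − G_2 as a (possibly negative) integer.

13 —HB4→ 3·4 + 1 —bump→ 3·5 + 1 = 16 —(−1)→ 15
15 —HB5→ 3·5 —bump→ 3·6 = 18 —(−1)→ 17
17 —HB6→ 2·6 + 5 —bump→ 2·7 + 5 = 19 —(−1)→ 18

1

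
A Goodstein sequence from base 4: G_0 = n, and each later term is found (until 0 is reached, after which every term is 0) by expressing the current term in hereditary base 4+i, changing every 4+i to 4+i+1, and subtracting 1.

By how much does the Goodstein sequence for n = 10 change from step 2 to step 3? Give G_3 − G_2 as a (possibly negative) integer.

1

[0] 10 ≡ 2·4 + 2 (base 4). Lift 5: 12. −1: 11.
[1] 11 ≡ 2·5 + 1 (base 5). Lift 6: 13. −1: 12.
[2] 12 ≡ 2·6 (base 6). Lift 7: 14. −1: 13.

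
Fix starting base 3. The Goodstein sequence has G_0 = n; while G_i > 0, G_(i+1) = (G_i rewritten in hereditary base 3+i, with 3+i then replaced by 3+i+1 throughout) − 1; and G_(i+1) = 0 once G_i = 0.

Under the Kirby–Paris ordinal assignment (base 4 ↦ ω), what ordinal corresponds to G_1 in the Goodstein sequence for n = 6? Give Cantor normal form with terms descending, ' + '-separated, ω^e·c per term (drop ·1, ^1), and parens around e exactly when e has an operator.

6 —HB3→ 2·3 —bump→ 2·4 = 8 —(−1)→ 7
7 —HB4→ 4 + 3 —bump→ 5 + 3 = 8 —(−1)→ 7

ω + 3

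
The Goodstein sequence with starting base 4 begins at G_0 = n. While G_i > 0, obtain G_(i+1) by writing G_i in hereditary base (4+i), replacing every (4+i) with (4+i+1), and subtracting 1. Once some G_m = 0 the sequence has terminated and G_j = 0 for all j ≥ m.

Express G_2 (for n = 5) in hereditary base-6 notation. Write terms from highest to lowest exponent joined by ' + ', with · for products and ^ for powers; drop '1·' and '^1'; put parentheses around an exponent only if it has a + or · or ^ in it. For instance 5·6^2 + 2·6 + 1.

[0] 5 ≡ 4 + 1 (base 4). Lift 5: 6. −1: 5.
[1] 5 ≡ 5 (base 5). Lift 6: 6. −1: 5.
[2] 5 ≡ 5 (base 6). Lift 7: 5. −1: 4.

5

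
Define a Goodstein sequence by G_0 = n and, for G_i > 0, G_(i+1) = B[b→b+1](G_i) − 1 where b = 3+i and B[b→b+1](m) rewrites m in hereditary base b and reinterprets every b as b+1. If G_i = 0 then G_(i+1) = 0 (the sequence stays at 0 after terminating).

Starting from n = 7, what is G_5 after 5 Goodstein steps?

7 —HB3→ 2·3 + 1 —bump→ 2·4 + 1 = 9 —(−1)→ 8
8 —HB4→ 2·4 —bump→ 2·5 = 10 —(−1)→ 9
9 —HB5→ 5 + 4 —bump→ 6 + 4 = 10 —(−1)→ 9
9 —HB6→ 6 + 3 —bump→ 7 + 3 = 10 —(−1)→ 9
9 —HB7→ 7 + 2 —bump→ 8 + 2 = 10 —(−1)→ 9
9 —HB8→ 8 + 1 —bump→ 9 + 1 = 10 —(−1)→ 9

9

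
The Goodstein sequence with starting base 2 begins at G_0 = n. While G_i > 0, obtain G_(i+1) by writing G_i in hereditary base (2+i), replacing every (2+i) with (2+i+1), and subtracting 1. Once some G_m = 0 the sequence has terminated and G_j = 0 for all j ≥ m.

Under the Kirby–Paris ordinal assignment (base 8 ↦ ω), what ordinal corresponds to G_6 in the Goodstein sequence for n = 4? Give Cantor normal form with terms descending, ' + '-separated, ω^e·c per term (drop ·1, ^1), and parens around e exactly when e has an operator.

base 2: 4 = 2^2; at 3: 3^3 = 27; next = 26
base 3: 26 = 2·3^2 + 2·3 + 2; at 4: 2·4^2 + 2·4 + 2 = 42; next = 41
base 4: 41 = 2·4^2 + 2·4 + 1; at 5: 2·5^2 + 2·5 + 1 = 61; next = 60
base 5: 60 = 2·5^2 + 2·5; at 6: 2·6^2 + 2·6 = 84; next = 83
base 6: 83 = 2·6^2 + 6 + 5; at 7: 2·7^2 + 7 + 5 = 110; next = 109
base 7: 109 = 2·7^2 + 7 + 4; at 8: 2·8^2 + 8 + 4 = 140; next = 139
base 8: 139 = 2·8^2 + 8 + 3; at 9: 2·9^2 + 9 + 3 = 174; next = 173

ω^2·2 + ω + 3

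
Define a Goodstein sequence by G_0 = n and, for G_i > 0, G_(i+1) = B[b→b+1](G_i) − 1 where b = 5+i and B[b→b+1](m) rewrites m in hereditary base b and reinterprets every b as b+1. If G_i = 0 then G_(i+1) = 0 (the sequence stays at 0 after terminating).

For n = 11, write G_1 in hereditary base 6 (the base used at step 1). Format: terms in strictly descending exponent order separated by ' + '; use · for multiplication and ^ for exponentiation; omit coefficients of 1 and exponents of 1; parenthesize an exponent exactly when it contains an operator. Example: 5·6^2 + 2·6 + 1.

G_0 = 11. HB_5(11) = 2·5 + 1. Bump = 13. G_1 = 12.
G_1 = 12. HB_6(12) = 2·6. Bump = 14. G_2 = 13.

2·6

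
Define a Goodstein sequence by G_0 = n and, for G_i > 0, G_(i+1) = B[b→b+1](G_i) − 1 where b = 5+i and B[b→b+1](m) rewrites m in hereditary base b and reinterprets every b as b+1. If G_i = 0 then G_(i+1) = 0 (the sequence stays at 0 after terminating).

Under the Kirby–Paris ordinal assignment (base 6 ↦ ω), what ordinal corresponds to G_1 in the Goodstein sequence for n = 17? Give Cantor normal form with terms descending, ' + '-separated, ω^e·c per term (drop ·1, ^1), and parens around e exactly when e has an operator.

step 0: 17 = 3·5 + 2; sub 6 for 5: 3·6 + 2; = 20; G_1 = 20−1 = 19
step 1: 19 = 3·6 + 1; sub 7 for 6: 3·7 + 1; = 22; G_2 = 22−1 = 21

ω·3 + 1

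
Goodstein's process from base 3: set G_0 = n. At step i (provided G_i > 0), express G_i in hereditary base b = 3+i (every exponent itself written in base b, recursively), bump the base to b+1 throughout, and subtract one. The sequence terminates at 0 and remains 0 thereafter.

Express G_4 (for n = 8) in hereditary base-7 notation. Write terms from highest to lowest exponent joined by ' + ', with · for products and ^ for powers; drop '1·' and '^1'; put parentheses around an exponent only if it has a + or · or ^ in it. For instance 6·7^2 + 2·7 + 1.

8 —HB3→ 2·3 + 2 —bump→ 2·4 + 2 = 10 —(−1)→ 9
9 —HB4→ 2·4 + 1 —bump→ 2·5 + 1 = 11 —(−1)→ 10
10 —HB5→ 2·5 —bump→ 2·6 = 12 —(−1)→ 11
11 —HB6→ 6 + 5 —bump→ 7 + 5 = 12 —(−1)→ 11
11 —HB7→ 7 + 4 —bump→ 8 + 4 = 12 —(−1)→ 11

7 + 4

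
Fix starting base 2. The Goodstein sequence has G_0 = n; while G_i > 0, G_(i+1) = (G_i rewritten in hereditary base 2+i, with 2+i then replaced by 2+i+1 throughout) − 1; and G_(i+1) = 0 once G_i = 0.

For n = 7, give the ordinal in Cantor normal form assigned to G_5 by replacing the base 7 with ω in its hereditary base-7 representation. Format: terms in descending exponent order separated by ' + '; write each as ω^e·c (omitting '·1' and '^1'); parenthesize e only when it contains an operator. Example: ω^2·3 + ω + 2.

ω^ω

G_0 = 7. HB_2(7) = 2^2 + 2 + 1. Bump = 31. G_1 = 30.
G_1 = 30. HB_3(30) = 3^3 + 3. Bump = 260. G_2 = 259.
G_2 = 259. HB_4(259) = 4^4 + 3. Bump = 3128. G_3 = 3127.
G_3 = 3127. HB_5(3127) = 5^5 + 2. Bump = 46658. G_4 = 46657.
G_4 = 46657. HB_6(46657) = 6^6 + 1. Bump = 823544. G_5 = 823543.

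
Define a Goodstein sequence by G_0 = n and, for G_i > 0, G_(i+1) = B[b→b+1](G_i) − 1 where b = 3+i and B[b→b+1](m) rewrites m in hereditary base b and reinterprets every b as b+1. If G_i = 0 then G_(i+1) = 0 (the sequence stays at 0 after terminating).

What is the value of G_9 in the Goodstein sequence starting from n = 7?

7

G_0 = 7. HB_3(7) = 2·3 + 1. Bump = 9. G_1 = 8.
G_1 = 8. HB_4(8) = 2·4. Bump = 10. G_2 = 9.
G_2 = 9. HB_5(9) = 5 + 4. Bump = 10. G_3 = 9.
G_3 = 9. HB_6(9) = 6 + 3. Bump = 10. G_4 = 9.
G_4 = 9. HB_7(9) = 7 + 2. Bump = 10. G_5 = 9.
G_5 = 9. HB_8(9) = 8 + 1. Bump = 10. G_6 = 9.
G_6 = 9. HB_9(9) = 9. Bump = 10. G_7 = 9.
G_7 = 9. HB_10(9) = 9. Bump = 9. G_8 = 8.
G_8 = 8. HB_11(8) = 8. Bump = 8. G_9 = 7.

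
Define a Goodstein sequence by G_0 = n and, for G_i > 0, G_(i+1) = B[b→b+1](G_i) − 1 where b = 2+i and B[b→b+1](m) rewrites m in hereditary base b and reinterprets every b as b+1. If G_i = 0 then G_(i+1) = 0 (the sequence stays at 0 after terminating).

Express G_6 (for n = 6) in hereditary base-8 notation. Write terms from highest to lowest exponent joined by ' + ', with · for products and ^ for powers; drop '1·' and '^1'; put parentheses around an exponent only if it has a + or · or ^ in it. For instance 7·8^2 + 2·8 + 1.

base 2: 6 = 2^2 + 2; at 3: 3^3 + 3 = 30; next = 29
base 3: 29 = 3^3 + 2; at 4: 4^4 + 2 = 258; next = 257
base 4: 257 = 4^4 + 1; at 5: 5^5 + 1 = 3126; next = 3125
base 5: 3125 = 5^5; at 6: 6^6 = 46656; next = 46655
base 6: 46655 = 5·6^5 + 5·6^4 + 5·6^3 + 5·6^2 + 5·6 + 5; at 7: 5·7^5 + 5·7^4 + 5·7^3 + 5·7^2 + 5·7 + 5 = 98040; next = 98039
base 7: 98039 = 5·7^5 + 5·7^4 + 5·7^3 + 5·7^2 + 5·7 + 4; at 8: 5·8^5 + 5·8^4 + 5·8^3 + 5·8^2 + 5·8 + 4 = 187244; next = 187243

5·8^5 + 5·8^4 + 5·8^3 + 5·8^2 + 5·8 + 3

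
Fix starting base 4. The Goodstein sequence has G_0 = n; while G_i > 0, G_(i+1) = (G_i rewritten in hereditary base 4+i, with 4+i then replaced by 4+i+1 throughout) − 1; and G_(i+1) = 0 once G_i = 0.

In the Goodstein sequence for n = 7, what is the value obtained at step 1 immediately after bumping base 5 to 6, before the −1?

step 0: 7 = 4 + 3; sub 5 for 4: 5 + 3; = 8; G_1 = 8−1 = 7
step 1: 7 = 5 + 2; sub 6 for 5: 6 + 2; = 8; G_2 = 8−1 = 7

8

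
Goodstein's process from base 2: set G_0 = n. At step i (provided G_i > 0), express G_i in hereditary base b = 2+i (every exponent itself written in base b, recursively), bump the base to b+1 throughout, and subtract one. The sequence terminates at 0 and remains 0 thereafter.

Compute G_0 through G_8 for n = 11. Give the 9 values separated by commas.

11 —HB2→ 2^(2 + 1) + 2 + 1 —bump→ 3^(3 + 1) + 3 + 1 = 85 —(−1)→ 84
84 —HB3→ 3^(3 + 1) + 3 —bump→ 4^(4 + 1) + 4 = 1028 —(−1)→ 1027
1027 —HB4→ 4^(4 + 1) + 3 —bump→ 5^(5 + 1) + 3 = 15628 —(−1)→ 15627
15627 —HB5→ 5^(5 + 1) + 2 —bump→ 6^(6 + 1) + 2 = 279938 —(−1)→ 279937
279937 —HB6→ 6^(6 + 1) + 1 —bump→ 7^(7 + 1) + 1 = 5764802 —(−1)→ 5764801
5764801 —HB7→ 7^(7 + 1) —bump→ 8^(8 + 1) = 134217728 —(−1)→ 134217727
134217727 —HB8→ 7·8^8 + 7·8^7 + 7·8^6 + 7·8^5 + 7·8^4 + 7·8^3 + 7·8^2 + 7·8 + 7 —bump→ 7·9^9 + 7·9^7 + 7·9^6 + 7·9^5 + 7·9^4 + 7·9^3 + 7·9^2 + 7·9 + 7 = 2749609303 —(−1)→ 2749609302
2749609302 —HB9→ 7·9^9 + 7·9^7 + 7·9^6 + 7·9^5 + 7·9^4 + 7·9^3 + 7·9^2 + 7·9 + 6 —bump→ 7·10^10 + 7·10^7 + 7·10^6 + 7·10^5 + 7·10^4 + 7·10^3 + 7·10^2 + 7·10 + 6 = 70077777776 —(−1)→ 70077777775

11, 84, 1027, 15627, 279937, 5764801, 134217727, 2749609302, 70077777775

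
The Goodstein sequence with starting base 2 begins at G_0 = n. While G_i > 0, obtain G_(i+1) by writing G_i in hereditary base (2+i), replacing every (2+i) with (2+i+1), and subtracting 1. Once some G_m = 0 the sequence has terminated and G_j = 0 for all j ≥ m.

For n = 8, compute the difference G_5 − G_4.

1553800

[0] 8 ≡ 2^(2 + 1) (base 2). Lift 3: 81. −1: 80.
[1] 80 ≡ 2·3^3 + 2·3^2 + 2·3 + 2 (base 3). Lift 4: 554. −1: 553.
[2] 553 ≡ 2·4^4 + 2·4^2 + 2·4 + 1 (base 4). Lift 5: 6311. −1: 6310.
[3] 6310 ≡ 2·5^5 + 2·5^2 + 2·5 (base 5). Lift 6: 93396. −1: 93395.
[4] 93395 ≡ 2·6^6 + 2·6^2 + 6 + 5 (base 6). Lift 7: 1647196. −1: 1647195.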